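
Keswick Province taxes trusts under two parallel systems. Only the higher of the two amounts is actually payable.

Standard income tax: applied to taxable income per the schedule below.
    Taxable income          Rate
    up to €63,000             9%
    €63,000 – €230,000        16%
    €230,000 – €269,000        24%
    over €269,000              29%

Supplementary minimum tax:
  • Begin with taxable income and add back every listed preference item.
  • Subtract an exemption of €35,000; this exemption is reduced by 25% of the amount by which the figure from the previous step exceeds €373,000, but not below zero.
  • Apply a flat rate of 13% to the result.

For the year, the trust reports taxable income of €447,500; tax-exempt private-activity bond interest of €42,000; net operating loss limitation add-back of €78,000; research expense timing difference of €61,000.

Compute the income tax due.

€93,515

Supplementary minimum tax:
  Adjusted income: €447,500 + €42,000 + €78,000 + €61,000 = €628,500
  Exemption: 25% × (€628,500 − €373,000) = €63,875 ≥ €35,000, so the exemption is fully phased out
  Base: €628,500 − €0 = €628,500
  €628,500 × 13% = €81,705

Standard income tax:
  €63,000 × 9% = €5,670
  €167,000 × 16% = €26,720
  €39,000 × 24% = €9,360
  €178,500 × 29% = €51,765
  → €93,515

€93,515 > €81,705, so the standard income tax governs.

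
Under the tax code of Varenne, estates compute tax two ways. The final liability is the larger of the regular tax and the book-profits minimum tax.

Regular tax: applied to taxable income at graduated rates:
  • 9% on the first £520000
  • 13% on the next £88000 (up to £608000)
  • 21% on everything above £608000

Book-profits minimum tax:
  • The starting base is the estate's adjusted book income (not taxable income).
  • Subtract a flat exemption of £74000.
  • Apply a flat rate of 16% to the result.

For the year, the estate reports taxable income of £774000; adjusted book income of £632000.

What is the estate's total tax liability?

Book-profits minimum tax:
  Base (adjusted book income): £632000
  Less exemption £74000 → base £558000
  £558000 × 16% = £89280

Regular tax:
  £520000 × 9% = £46800
  £88000 × 13% = £11440
  £166000 × 21% = £34860
  → £93100

£93100 > £89280, so the regular tax governs.

£93100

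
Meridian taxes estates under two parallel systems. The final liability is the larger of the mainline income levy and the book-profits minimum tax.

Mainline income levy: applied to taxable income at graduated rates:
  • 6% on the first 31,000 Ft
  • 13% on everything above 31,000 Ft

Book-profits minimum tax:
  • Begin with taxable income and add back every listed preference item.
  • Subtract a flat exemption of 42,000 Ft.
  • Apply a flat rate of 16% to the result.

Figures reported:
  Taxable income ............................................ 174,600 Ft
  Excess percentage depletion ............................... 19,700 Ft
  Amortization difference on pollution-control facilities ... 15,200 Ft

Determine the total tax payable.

Mainline income levy:
  31,000 Ft × 6% = 1,860 Ft
  143,600 Ft × 13% = 18,668 Ft
  → 20,528 Ft

Book-profits minimum tax:
  Adjusted income: 174,600 Ft + 19,700 Ft + 15,200 Ft = 209,500 Ft
  Less exemption 42,000 Ft → base 167,500 Ft
  167,500 Ft × 16% = 26,800 Ft

26,800 Ft > 20,528 Ft, so the book-profits minimum tax is the binding amount.

26,800 Ft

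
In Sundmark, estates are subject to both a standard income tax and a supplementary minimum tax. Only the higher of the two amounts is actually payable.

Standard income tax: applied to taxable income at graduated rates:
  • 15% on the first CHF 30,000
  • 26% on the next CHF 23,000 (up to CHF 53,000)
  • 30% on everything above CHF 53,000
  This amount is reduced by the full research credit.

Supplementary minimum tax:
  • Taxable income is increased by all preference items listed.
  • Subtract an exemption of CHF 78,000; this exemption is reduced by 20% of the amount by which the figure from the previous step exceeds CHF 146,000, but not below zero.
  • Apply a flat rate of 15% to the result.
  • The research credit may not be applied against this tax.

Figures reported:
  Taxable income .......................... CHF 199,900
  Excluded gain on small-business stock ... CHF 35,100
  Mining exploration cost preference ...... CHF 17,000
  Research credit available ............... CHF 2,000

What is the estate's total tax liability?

CHF 52,550

Supplementary minimum tax:
  Adjusted income: CHF 199,900 + CHF 35,100 + CHF 17,000 = CHF 252,000
  Exemption: CHF 78,000 − 20% × (CHF 252,000 − CHF 146,000) = CHF 78,000 − CHF 21,200 = CHF 56,800
  Base: CHF 252,000 − CHF 56,800 = CHF 195,200
  CHF 195,200 × 15% = CHF 29,280

Standard income tax:
  CHF 30,000 × 15% = CHF 4,500
  CHF 23,000 × 26% = CHF 5,980
  CHF 146,900 × 30% = CHF 44,070
  → CHF 54,550
  Less research credit CHF 2,000 → CHF 52,550

CHF 52,550 > CHF 29,280, so the standard income tax governs.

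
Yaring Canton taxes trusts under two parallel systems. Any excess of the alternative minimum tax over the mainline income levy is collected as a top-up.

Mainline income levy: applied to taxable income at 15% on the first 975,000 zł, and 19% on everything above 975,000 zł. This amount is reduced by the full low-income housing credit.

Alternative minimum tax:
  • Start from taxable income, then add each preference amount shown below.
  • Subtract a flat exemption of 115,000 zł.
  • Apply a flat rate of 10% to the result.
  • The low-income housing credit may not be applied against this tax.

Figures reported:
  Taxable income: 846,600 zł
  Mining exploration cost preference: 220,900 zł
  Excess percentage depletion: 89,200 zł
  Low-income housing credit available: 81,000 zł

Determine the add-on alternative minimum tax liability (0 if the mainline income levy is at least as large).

58,180 zł

Mainline income levy:
  846,600 zł × 15% = 126,990 zł
  Less low-income housing credit 81,000 zł → 45,990 zł

Alternative minimum tax:
  Adjusted income: 846,600 zł + 220,900 zł + 89,200 zł = 1,156,700 zł
  Less exemption 115,000 zł → base 1,041,700 zł
  1,041,700 zł × 10% = 104,170 zł

Excess of alternative minimum tax over mainline income levy: 104,170 zł − 45,990 zł = 58,180 zł.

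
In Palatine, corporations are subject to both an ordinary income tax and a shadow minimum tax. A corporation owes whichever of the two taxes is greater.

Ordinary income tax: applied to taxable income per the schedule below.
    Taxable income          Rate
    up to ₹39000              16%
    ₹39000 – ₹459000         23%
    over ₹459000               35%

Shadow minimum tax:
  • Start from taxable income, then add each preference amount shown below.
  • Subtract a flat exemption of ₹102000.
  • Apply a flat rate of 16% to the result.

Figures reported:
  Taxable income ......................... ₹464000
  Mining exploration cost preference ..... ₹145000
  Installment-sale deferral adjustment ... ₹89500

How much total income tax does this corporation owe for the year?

Ordinary income tax:
  ₹39000 × 16% = ₹6240
  ₹420000 × 23% = ₹96600
  ₹5000 × 35% = ₹1750
  → ₹104590

Shadow minimum tax:
  Adjusted income: ₹464000 + ₹145000 + ₹89500 = ₹698500
  Less exemption ₹102000 → base ₹596500
  ₹596500 × 16% = ₹95440

₹104590 > ₹95440, so the ordinary income tax governs.

₹104590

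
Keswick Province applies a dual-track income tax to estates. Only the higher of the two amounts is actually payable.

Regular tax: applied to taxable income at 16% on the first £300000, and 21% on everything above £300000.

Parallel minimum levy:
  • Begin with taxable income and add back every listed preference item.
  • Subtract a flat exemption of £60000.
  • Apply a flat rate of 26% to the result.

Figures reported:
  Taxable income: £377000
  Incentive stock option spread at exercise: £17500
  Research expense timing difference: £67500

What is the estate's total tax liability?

Regular tax:
  £300000 × 16% = £48000
  £77000 × 21% = £16170
  → £64170

Parallel minimum levy:
  Adjusted income: £377000 + £17500 + £67500 = £462000
  Less exemption £60000 → base £402000
  £402000 × 26% = £104520

£104520 > £64170, so the parallel minimum levy is the binding amount.

£104520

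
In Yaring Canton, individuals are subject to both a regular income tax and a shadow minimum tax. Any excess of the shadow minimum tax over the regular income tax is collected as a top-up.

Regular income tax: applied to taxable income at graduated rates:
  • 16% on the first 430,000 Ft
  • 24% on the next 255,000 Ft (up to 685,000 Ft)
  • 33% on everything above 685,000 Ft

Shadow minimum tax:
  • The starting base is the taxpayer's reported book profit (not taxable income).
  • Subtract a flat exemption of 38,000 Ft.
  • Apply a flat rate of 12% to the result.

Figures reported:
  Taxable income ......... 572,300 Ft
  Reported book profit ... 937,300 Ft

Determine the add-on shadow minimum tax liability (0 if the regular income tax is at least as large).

Regular income tax:
  430,000 Ft × 16% = 68,800 Ft
  142,300 Ft × 24% = 34,152 Ft
  → 102,952 Ft

Shadow minimum tax:
  Base (reported book profit): 937,300 Ft
  Less exemption 38,000 Ft → base 899,300 Ft
  899,300 Ft × 12% = 107,916 Ft

Excess of shadow minimum tax over regular income tax: 107,916 Ft − 102,952 Ft = 4,964 Ft.

4,964 Ft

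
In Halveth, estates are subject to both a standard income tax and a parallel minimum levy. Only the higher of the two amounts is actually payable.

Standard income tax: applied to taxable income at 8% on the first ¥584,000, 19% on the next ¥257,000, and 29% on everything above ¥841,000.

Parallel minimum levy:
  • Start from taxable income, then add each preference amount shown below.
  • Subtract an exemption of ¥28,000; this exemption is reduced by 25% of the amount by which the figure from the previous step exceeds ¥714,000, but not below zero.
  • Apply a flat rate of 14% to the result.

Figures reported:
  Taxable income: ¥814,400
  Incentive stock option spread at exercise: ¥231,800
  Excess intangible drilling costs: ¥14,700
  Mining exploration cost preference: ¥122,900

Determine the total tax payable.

Standard income tax:
  ¥584,000 × 8% = ¥46,720
  ¥230,400 × 19% = ¥43,776
  → ¥90,496

Parallel minimum levy:
  Adjusted income: ¥814,400 + ¥231,800 + ¥14,700 + ¥122,900 = ¥1,183,800
  Exemption: 25% × (¥1,183,800 − ¥714,000) = ¥117,450 ≥ ¥28,000, so the exemption is fully phased out
  Base: ¥1,183,800 − ¥0 = ¥1,183,800
  ¥1,183,800 × 14% = ¥165,732

¥165,732 > ¥90,496, so the parallel minimum levy is the binding amount.

¥165,732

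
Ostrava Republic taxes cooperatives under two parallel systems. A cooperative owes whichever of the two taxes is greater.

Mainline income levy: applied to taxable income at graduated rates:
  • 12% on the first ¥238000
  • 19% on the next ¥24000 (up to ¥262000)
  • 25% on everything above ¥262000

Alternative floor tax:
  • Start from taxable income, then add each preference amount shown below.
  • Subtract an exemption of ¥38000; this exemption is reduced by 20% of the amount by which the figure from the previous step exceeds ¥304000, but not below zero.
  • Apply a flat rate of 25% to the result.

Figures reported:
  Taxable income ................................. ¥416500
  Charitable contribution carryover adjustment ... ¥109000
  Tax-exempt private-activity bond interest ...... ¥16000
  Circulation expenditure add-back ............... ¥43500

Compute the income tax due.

Mainline income levy:
  ¥238000 × 12% = ¥28560
  ¥24000 × 19% = ¥4560
  ¥154500 × 25% = ¥38625
  → ¥71745

Alternative floor tax:
  Adjusted income: ¥416500 + ¥109000 + ¥16000 + ¥43500 = ¥585000
  Exemption: 20% × (¥585000 − ¥304000) = ¥56200 ≥ ¥38000, so the exemption is fully phased out
  Base: ¥585000 − ¥0 = ¥585000
  ¥585000 × 25% = ¥146250

¥146250 > ¥71745, so the alternative floor tax is the binding amount.

¥146250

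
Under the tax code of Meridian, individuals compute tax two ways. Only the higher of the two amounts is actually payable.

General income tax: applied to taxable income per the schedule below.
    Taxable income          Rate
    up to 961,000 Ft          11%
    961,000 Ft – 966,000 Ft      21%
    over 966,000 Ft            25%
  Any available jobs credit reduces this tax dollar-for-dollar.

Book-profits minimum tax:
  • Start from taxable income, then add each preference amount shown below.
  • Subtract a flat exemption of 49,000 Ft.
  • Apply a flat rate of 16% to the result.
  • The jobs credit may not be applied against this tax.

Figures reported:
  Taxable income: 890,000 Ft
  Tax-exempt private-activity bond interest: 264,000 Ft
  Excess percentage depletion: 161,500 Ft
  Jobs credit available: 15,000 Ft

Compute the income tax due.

202,640 Ft

General income tax:
  890,000 Ft × 11% = 97,900 Ft
  Less jobs credit 15,000 Ft → 82,900 Ft

Book-profits minimum tax:
  Adjusted income: 890,000 Ft + 264,000 Ft + 161,500 Ft = 1,315,500 Ft
  Less exemption 49,000 Ft → base 1,266,500 Ft
  1,266,500 Ft × 16% = 202,640 Ft

202,640 Ft > 82,900 Ft, so the book-profits minimum tax is the binding amount.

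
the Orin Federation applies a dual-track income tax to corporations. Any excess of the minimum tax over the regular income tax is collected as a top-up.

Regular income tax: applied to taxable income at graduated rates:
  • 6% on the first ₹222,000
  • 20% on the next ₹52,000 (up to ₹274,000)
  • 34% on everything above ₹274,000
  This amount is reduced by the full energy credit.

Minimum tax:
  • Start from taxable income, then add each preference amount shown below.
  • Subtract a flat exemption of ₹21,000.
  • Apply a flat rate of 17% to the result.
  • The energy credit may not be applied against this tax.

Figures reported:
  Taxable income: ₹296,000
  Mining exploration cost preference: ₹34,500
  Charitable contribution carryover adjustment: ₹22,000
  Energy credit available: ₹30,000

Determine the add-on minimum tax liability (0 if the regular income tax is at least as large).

Regular income tax:
  ₹222,000 × 6% = ₹13,320
  ₹52,000 × 20% = ₹10,400
  ₹22,000 × 34% = ₹7,480
  → ₹31,200
  Less energy credit ₹30,000 → ₹1,200

Minimum tax:
  Adjusted income: ₹296,000 + ₹34,500 + ₹22,000 = ₹352,500
  Less exemption ₹21,000 → base ₹331,500
  ₹331,500 × 17% = ₹56,355

Excess of minimum tax over regular income tax: ₹56,355 − ₹1,200 = ₹55,155.

₹55,155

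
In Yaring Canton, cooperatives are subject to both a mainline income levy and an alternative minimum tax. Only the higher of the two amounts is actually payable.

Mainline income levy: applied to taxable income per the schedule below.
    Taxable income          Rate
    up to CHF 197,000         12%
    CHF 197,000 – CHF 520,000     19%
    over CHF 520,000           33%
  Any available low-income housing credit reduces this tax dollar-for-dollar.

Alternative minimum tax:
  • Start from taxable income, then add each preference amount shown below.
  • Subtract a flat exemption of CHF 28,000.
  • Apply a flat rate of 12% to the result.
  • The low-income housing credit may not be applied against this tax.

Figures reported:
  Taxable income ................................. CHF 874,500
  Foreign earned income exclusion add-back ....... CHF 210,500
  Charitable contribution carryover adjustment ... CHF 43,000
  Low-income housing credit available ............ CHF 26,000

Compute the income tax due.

CHF 175,995

Mainline income levy:
  CHF 197,000 × 12% = CHF 23,640
  CHF 323,000 × 19% = CHF 61,370
  CHF 354,500 × 33% = CHF 116,985
  → CHF 201,995
  Less low-income housing credit CHF 26,000 → CHF 175,995

Alternative minimum tax:
  Adjusted income: CHF 874,500 + CHF 210,500 + CHF 43,000 = CHF 1,128,000
  Less exemption CHF 28,000 → base CHF 1,100,000
  CHF 1,100,000 × 12% = CHF 132,000

CHF 175,995 > CHF 132,000, so the mainline income levy governs.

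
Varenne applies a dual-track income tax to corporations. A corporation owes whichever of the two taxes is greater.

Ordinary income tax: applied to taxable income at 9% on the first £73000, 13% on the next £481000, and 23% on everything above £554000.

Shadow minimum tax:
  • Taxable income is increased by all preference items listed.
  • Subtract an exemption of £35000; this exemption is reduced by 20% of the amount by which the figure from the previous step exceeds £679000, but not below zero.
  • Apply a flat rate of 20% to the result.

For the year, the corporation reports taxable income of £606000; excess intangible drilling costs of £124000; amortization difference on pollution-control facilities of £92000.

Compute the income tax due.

Ordinary income tax:
  £73000 × 9% = £6570
  £481000 × 13% = £62530
  £52000 × 23% = £11960
  → £81060

Shadow minimum tax:
  Adjusted income: £606000 + £124000 + £92000 = £822000
  Exemption: £35000 − 20% × (£822000 − £679000) = £35000 − £28600 = £6400
  Base: £822000 − £6400 = £815600
  £815600 × 20% = £163120

£163120 > £81060, so the shadow minimum tax is the binding amount.

£163120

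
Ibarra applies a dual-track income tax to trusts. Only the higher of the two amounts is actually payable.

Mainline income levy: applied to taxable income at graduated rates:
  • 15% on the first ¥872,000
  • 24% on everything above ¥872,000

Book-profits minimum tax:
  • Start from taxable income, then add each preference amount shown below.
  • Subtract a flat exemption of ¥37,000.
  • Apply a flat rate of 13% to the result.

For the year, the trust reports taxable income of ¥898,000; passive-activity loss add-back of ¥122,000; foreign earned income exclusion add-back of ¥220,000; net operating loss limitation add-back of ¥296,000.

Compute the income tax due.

Book-profits minimum tax:
  Adjusted income: ¥898,000 + ¥122,000 + ¥220,000 + ¥296,000 = ¥1,536,000
  Less exemption ¥37,000 → base ¥1,499,000
  ¥1,499,000 × 13% = ¥194,870

Mainline income levy:
  ¥872,000 × 15% = ¥130,800
  ¥26,000 × 24% = ¥6,240
  → ¥137,040

¥194,870 > ¥137,040, so the book-profits minimum tax is the binding amount.

¥194,870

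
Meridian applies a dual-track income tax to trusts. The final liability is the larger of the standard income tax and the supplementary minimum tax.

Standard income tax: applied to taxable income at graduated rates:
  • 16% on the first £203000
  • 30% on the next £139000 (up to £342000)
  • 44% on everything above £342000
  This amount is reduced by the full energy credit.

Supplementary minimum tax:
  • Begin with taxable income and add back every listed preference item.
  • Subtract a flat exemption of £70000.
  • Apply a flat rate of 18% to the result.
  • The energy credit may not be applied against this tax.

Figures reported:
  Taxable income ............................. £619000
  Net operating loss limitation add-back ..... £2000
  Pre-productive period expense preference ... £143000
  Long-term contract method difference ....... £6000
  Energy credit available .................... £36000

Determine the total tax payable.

Standard income tax:
  £203000 × 16% = £32480
  £139000 × 30% = £41700
  £277000 × 44% = £121880
  → £196060
  Less energy credit £36000 → £160060

Supplementary minimum tax:
  Adjusted income: £619000 + £2000 + £143000 + £6000 = £770000
  Less exemption £70000 → base £700000
  £700000 × 18% = £126000

£160060 > £126000, so the standard income tax governs.

£160060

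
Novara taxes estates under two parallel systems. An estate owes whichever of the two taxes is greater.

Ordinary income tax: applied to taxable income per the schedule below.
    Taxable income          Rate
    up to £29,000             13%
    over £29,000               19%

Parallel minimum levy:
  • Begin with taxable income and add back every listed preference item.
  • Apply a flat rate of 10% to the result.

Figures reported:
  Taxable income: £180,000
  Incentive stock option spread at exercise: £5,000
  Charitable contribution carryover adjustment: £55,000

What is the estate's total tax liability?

Parallel minimum levy:
  Adjusted income: £180,000 + £5,000 + £55,000 = £240,000
  £240,000 × 10% = £24,000

Ordinary income tax:
  £29,000 × 13% = £3,770
  £151,000 × 19% = £28,690
  → £32,460

£32,460 > £24,000, so the ordinary income tax governs.

£32,460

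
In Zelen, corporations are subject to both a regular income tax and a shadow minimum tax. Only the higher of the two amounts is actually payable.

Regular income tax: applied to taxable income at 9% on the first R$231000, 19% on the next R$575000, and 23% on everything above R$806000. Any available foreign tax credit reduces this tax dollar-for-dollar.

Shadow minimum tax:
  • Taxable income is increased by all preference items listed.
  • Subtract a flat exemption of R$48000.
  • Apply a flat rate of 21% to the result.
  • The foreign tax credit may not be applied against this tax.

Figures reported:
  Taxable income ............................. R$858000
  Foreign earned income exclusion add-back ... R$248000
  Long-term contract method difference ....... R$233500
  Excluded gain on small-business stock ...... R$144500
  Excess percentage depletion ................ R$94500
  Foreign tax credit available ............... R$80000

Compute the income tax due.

Shadow minimum tax:
  Adjusted income: R$858000 + R$248000 + R$233500 + R$144500 + R$94500 = R$1578500
  Less exemption R$48000 → base R$1530500
  R$1530500 × 21% = R$321405

Regular income tax:
  R$231000 × 9% = R$20790
  R$575000 × 19% = R$109250
  R$52000 × 23% = R$11960
  → R$142000
  Less foreign tax credit R$80000 → R$62000

R$321405 > R$62000, so the shadow minimum tax is the binding amount.

R$321405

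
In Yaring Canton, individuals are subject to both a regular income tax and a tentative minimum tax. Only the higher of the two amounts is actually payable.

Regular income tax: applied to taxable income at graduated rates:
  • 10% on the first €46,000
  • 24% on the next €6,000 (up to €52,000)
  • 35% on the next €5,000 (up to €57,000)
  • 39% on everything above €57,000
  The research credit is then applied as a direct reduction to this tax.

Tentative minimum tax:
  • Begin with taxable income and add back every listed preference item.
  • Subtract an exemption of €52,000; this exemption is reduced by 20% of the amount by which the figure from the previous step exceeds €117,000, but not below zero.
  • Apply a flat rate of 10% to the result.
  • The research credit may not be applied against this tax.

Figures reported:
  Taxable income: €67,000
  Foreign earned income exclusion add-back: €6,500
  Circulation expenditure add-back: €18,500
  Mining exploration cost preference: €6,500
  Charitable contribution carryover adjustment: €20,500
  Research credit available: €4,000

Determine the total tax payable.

Tentative minimum tax:
  Adjusted income: €67,000 + €6,500 + €18,500 + €6,500 + €20,500 = €119,000
  Exemption: €52,000 − 20% × (€119,000 − €117,000) = €52,000 − €400 = €51,600
  Base: €119,000 − €51,600 = €67,400
  €67,400 × 10% = €6,740

Regular income tax:
  €46,000 × 10% = €4,600
  €6,000 × 24% = €1,440
  €5,000 × 35% = €1,750
  €10,000 × 39% = €3,900
  → €11,690
  Less research credit €4,000 → €7,690

€7,690 > €6,740, so the regular income tax governs.

€7,690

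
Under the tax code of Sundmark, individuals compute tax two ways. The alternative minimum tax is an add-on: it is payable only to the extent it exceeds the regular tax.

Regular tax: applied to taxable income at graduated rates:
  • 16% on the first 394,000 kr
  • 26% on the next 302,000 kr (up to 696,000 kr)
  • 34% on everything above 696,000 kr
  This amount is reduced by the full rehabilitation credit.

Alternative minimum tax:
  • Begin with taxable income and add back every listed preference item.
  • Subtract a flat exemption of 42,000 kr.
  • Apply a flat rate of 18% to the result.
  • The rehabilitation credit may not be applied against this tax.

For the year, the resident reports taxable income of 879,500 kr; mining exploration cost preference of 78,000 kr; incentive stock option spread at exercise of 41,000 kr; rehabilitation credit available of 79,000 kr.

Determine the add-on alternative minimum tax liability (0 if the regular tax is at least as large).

47,220 kr

Alternative minimum tax:
  Adjusted income: 879,500 kr + 78,000 kr + 41,000 kr = 998,500 kr
  Less exemption 42,000 kr → base 956,500 kr
  956,500 kr × 18% = 172,170 kr

Regular tax:
  394,000 kr × 16% = 63,040 kr
  302,000 kr × 26% = 78,520 kr
  183,500 kr × 34% = 62,390 kr
  → 203,950 kr
  Less rehabilitation credit 79,000 kr → 124,950 kr

Excess of alternative minimum tax over regular tax: 172,170 kr − 124,950 kr = 47,220 kr.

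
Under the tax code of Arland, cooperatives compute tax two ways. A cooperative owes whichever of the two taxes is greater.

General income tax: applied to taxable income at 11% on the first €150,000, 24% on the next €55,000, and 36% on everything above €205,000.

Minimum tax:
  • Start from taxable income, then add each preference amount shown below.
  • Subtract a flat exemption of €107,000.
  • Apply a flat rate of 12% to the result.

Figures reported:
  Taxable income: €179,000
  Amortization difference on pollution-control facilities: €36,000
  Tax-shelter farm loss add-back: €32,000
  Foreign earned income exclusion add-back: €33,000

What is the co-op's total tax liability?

€23,460

Minimum tax:
  Adjusted income: €179,000 + €36,000 + €32,000 + €33,000 = €280,000
  Less exemption €107,000 → base €173,000
  €173,000 × 12% = €20,760

General income tax:
  €150,000 × 11% = €16,500
  €29,000 × 24% = €6,960
  → €23,460

€23,460 > €20,760, so the general income tax governs.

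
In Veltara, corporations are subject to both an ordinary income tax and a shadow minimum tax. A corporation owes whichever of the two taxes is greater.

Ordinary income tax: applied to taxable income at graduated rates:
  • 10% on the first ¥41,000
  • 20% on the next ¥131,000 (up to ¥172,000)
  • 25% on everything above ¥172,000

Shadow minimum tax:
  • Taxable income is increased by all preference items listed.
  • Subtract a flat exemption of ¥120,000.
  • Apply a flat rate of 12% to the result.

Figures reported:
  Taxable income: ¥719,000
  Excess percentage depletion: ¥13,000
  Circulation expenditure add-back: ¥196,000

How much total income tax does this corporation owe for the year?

¥167,050

Shadow minimum tax:
  Adjusted income: ¥719,000 + ¥13,000 + ¥196,000 = ¥928,000
  Less exemption ¥120,000 → base ¥808,000
  ¥808,000 × 12% = ¥96,960

Ordinary income tax:
  ¥41,000 × 10% = ¥4,100
  ¥131,000 × 20% = ¥26,200
  ¥547,000 × 25% = ¥136,750
  → ¥167,050

¥167,050 > ¥96,960, so the ordinary income tax governs.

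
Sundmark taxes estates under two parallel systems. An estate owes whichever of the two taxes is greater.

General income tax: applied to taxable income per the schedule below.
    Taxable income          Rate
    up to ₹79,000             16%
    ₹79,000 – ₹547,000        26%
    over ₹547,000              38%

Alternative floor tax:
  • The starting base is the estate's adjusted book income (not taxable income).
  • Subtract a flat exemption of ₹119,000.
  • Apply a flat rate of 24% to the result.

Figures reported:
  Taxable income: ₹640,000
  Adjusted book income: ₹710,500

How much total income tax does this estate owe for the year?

General income tax:
  ₹79,000 × 16% = ₹12,640
  ₹468,000 × 26% = ₹121,680
  ₹93,000 × 38% = ₹35,340
  → ₹169,660

Alternative floor tax:
  Base (adjusted book income): ₹710,500
  Less exemption ₹119,000 → base ₹591,500
  ₹591,500 × 24% = ₹141,960

₹169,660 > ₹141,960, so the general income tax governs.

₹169,660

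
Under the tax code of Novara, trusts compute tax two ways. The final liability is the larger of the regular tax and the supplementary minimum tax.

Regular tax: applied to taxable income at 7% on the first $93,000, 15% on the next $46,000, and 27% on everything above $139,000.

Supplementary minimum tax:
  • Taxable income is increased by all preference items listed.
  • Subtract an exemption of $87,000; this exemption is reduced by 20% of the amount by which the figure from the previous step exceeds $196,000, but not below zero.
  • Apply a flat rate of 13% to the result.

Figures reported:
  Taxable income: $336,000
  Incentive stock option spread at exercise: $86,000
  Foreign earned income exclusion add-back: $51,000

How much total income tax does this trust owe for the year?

Supplementary minimum tax:
  Adjusted income: $336,000 + $86,000 + $51,000 = $473,000
  Exemption: $87,000 − 20% × ($473,000 − $196,000) = $87,000 − $55,400 = $31,600
  Base: $473,000 − $31,600 = $441,400
  $441,400 × 13% = $57,382

Regular tax:
  $93,000 × 7% = $6,510
  $46,000 × 15% = $6,900
  $197,000 × 27% = $53,190
  → $66,600

$66,600 > $57,382, so the regular tax governs.

$66,600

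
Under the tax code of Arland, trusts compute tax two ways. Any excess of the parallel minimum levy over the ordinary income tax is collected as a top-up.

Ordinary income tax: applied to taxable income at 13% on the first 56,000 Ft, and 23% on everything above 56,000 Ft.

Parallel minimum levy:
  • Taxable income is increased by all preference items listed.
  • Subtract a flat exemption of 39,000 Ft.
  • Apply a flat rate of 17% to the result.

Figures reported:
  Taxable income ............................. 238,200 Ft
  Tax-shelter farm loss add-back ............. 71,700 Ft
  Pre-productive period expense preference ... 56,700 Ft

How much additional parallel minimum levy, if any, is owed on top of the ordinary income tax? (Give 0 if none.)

Parallel minimum levy:
  Adjusted income: 238,200 Ft + 71,700 Ft + 56,700 Ft = 366,600 Ft
  Less exemption 39,000 Ft → base 327,600 Ft
  327,600 Ft × 17% = 55,692 Ft

Ordinary income tax:
  56,000 Ft × 13% = 7,280 Ft
  182,200 Ft × 23% = 41,906 Ft
  → 49,186 Ft

Excess of parallel minimum levy over ordinary income tax: 55,692 Ft − 49,186 Ft = 6,506 Ft.

6,506 Ft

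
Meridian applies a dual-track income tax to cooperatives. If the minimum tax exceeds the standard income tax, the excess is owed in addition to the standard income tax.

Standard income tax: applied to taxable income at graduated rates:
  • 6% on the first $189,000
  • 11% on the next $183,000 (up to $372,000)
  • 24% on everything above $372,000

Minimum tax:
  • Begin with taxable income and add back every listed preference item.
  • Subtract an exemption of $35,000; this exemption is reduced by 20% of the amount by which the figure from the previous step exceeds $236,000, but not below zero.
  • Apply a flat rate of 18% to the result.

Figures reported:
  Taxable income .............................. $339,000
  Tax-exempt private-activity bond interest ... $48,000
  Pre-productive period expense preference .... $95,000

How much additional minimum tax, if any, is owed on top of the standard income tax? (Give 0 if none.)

$58,920

Standard income tax:
  $189,000 × 6% = $11,340
  $150,000 × 11% = $16,500
  → $27,840

Minimum tax:
  Adjusted income: $339,000 + $48,000 + $95,000 = $482,000
  Exemption: 20% × ($482,000 − $236,000) = $49,200 ≥ $35,000, so the exemption is fully phased out
  Base: $482,000 − $0 = $482,000
  $482,000 × 18% = $86,760

Excess of minimum tax over standard income tax: $86,760 − $27,840 = $58,920.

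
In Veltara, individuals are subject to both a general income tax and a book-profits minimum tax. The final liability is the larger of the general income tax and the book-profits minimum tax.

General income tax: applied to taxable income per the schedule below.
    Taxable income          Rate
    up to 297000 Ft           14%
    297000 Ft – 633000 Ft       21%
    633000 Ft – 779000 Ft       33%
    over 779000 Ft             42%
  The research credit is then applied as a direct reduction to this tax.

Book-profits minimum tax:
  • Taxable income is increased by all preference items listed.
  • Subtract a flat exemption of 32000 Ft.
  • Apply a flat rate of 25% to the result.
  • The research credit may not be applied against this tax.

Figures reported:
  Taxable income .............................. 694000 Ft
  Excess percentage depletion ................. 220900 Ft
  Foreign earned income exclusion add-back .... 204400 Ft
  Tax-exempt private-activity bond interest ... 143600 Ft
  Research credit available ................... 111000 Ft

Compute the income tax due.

307725 Ft

Book-profits minimum tax:
  Adjusted income: 694000 Ft + 220900 Ft + 204400 Ft + 143600 Ft = 1262900 Ft
  Less exemption 32000 Ft → base 1230900 Ft
  1230900 Ft × 25% = 307725 Ft

General income tax:
  297000 Ft × 14% = 41580 Ft
  336000 Ft × 21% = 70560 Ft
  61000 Ft × 33% = 20130 Ft
  → 132270 Ft
  Less research credit 111000 Ft → 21270 Ft

307725 Ft > 21270 Ft, so the book-profits minimum tax is the binding amount.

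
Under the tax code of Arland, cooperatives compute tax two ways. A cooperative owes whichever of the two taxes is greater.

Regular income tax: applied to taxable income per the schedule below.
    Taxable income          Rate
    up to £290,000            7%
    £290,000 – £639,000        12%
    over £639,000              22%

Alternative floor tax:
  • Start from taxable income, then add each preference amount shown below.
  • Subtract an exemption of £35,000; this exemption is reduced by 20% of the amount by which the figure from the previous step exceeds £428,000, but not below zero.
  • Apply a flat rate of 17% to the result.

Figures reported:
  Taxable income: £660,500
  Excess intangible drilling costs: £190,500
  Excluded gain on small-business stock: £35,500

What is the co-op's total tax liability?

Alternative floor tax:
  Adjusted income: £660,500 + £190,500 + £35,500 = £886,500
  Exemption: 20% × (£886,500 − £428,000) = £91,700 ≥ £35,000, so the exemption is fully phased out
  Base: £886,500 − £0 = £886,500
  £886,500 × 17% = £150,705

Regular income tax:
  £290,000 × 7% = £20,300
  £349,000 × 12% = £41,880
  £21,500 × 22% = £4,730
  → £66,910

£150,705 > £66,910, so the alternative floor tax is the binding amount.

£150,705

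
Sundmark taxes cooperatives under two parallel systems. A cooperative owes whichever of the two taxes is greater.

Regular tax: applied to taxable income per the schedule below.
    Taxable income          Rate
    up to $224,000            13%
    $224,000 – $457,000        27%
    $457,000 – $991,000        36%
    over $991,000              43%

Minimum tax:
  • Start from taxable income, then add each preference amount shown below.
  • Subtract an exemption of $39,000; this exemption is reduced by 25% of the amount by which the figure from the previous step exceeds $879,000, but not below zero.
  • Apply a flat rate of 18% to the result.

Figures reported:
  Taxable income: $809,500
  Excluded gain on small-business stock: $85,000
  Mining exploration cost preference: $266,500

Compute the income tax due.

Regular tax:
  $224,000 × 13% = $29,120
  $233,000 × 27% = $62,910
  $352,500 × 36% = $126,900
  → $218,930

Minimum tax:
  Adjusted income: $809,500 + $85,000 + $266,500 = $1,161,000
  Exemption: 25% × ($1,161,000 − $879,000) = $70,500 ≥ $39,000, so the exemption is fully phased out
  Base: $1,161,000 − $0 = $1,161,000
  $1,161,000 × 18% = $208,980

$218,930 > $208,980, so the regular tax governs.

$218,930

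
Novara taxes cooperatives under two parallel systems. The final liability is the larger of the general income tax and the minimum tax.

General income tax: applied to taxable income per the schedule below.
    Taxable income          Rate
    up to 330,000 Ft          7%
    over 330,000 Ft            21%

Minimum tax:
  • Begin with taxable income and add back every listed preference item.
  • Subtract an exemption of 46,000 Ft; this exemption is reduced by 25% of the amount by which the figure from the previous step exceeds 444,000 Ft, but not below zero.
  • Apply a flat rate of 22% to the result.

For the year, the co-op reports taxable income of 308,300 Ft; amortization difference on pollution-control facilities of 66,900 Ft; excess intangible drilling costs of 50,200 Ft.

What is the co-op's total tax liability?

General income tax:
  308,300 Ft × 7% = 21,581 Ft

Minimum tax:
  Adjusted income: 308,300 Ft + 66,900 Ft + 50,200 Ft = 425,400 Ft
  Exemption: 425,400 Ft ≤ 444,000 Ft, so full 46,000 Ft applies
  Base: 425,400 Ft − 46,000 Ft = 379,400 Ft
  379,400 Ft × 22% = 83,468 Ft

83,468 Ft > 21,581 Ft, so the minimum tax is the binding amount.

83,468 Ft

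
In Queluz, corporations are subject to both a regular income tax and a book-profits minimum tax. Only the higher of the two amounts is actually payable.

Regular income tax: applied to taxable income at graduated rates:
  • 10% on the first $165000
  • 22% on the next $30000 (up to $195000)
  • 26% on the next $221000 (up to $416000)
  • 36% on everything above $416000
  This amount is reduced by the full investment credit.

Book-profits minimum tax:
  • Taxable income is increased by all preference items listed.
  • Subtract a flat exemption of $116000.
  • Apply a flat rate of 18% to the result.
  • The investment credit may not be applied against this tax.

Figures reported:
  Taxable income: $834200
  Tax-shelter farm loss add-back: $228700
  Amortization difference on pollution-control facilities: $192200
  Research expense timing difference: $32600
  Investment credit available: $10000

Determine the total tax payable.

Book-profits minimum tax:
  Adjusted income: $834200 + $228700 + $192200 + $32600 = $1287700
  Less exemption $116000 → base $1171700
  $1171700 × 18% = $210906

Regular income tax:
  $165000 × 10% = $16500
  $30000 × 22% = $6600
  $221000 × 26% = $57460
  $418200 × 36% = $150552
  → $231112
  Less investment credit $10000 → $221112

$221112 > $210906, so the regular income tax governs.

$221112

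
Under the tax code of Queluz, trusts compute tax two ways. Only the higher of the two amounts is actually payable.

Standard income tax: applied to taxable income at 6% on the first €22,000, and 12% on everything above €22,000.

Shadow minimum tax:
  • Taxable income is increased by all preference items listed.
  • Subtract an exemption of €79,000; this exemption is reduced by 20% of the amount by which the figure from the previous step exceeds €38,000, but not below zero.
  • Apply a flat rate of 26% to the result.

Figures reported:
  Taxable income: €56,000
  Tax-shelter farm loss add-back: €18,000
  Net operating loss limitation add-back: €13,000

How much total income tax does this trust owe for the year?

€5,400

Shadow minimum tax:
  Adjusted income: €56,000 + €18,000 + €13,000 = €87,000
  Exemption: €79,000 − 20% × (€87,000 − €38,000) = €79,000 − €9,800 = €69,200
  Base: €87,000 − €69,200 = €17,800
  €17,800 × 26% = €4,628

Standard income tax:
  €22,000 × 6% = €1,320
  €34,000 × 12% = €4,080
  → €5,400

€5,400 > €4,628, so the standard income tax governs.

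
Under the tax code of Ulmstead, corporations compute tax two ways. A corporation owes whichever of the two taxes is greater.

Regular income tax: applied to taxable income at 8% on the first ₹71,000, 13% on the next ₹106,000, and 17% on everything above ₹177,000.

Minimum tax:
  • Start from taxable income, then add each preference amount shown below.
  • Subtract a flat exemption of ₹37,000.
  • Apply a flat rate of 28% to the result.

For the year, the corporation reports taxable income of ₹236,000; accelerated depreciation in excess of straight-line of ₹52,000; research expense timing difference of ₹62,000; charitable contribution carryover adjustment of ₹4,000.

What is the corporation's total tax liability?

Regular income tax:
  ₹71,000 × 8% = ₹5,680
  ₹106,000 × 13% = ₹13,780
  ₹59,000 × 17% = ₹10,030
  → ₹29,490

Minimum tax:
  Adjusted income: ₹236,000 + ₹52,000 + ₹62,000 + ₹4,000 = ₹354,000
  Less exemption ₹37,000 → base ₹317,000
  ₹317,000 × 28% = ₹88,760

₹88,760 > ₹29,490, so the minimum tax is the binding amount.

₹88,760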